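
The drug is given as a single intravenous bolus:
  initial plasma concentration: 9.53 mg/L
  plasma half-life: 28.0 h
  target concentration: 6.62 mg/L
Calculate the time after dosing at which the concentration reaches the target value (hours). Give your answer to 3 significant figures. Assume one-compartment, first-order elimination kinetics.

k = ln2 / t½ = 0.693147 / 28.0 = 0.02476 h⁻¹
t = ln(C₀ / C) / k = ln(9.530 / 6.62) / 0.02476
  = ln(1.440) / 0.02476 = 0.3646 / 0.02476 = 14.73 h

14.7 h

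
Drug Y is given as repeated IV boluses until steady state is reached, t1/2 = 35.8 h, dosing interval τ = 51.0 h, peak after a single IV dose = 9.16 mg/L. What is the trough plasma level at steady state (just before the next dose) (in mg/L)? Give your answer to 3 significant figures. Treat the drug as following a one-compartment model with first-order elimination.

k = ln2 / t½ = 0.693147 / 35.8 = 0.01936 h⁻¹
e^(−kτ) = e^(−0.01936 × 51.0) = 0.3726
Accumulation ratio R = 1 / (1 − e^(−kτ)) = 1 / (1 − 0.3726) = 1.594
Steady-state trough = C₀ × R × e^(−kτ) = 9.16 × 1.594 × 0.3726 = 5.440 mg/L

5.44 mg/L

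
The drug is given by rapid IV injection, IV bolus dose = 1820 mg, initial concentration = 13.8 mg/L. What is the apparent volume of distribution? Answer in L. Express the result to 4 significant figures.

Vd = Dose / C₀ = 1820 / 13.8 = 131.9 L

131.9 L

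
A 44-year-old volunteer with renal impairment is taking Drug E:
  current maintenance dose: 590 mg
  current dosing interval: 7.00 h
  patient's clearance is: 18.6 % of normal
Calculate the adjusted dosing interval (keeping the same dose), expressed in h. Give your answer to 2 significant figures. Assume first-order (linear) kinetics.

38 h

To keep the same average steady-state level, dosing rate must scale with clearance.
CL ratio = 18.6 / 100 = 0.1860
New interval (same dose) = 7.00 / 0.1860 = 37.63 h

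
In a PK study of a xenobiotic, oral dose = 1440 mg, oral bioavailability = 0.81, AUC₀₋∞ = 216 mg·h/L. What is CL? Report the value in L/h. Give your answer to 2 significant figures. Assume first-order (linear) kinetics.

5.4 L/h

CL = F·Dose / AUC = 0.81 × 1440 / 216 = 5.400 L/h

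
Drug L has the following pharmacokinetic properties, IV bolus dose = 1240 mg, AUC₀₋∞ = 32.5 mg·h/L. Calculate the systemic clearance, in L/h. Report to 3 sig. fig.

CL = Dose / AUC = 1240 / 32.5 = 38.15 L/h

38.2 L/h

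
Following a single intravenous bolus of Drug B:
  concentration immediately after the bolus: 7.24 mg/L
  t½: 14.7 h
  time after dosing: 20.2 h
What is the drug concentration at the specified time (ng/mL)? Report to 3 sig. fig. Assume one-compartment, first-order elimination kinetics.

k = ln2 / t½ = 0.693147 / 14.7 = 0.04715 h⁻¹
C = C₀ · e^(−k·t) = 7.240 × e^(−0.04715 × 20.2)
  = 7.240 × 0.3858 = 2.793 mg/L
Convert: 2.793 mg/L × 1000 = 2793 ng/mL

2790 ng/mL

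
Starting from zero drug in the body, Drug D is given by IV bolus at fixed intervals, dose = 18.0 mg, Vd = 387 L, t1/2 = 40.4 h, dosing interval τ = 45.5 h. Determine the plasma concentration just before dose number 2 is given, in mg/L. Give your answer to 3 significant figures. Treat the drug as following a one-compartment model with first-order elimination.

0.0213 mg/L

C₀ per dose = Dose / Vd = 18.0 / 387 = 0.04651 mg/L
k = ln2 / t½ = 0.693147 / 40.4 = 0.01716 h⁻¹
Fraction remaining after one interval: r = e^(−kτ) = e^(−0.01716 × 45.5) = 0.4580
Before dose 2, 1 dose has been given (aged 1τ).
C_trough = C₀ × r = 0.04651 × 0.4580 = 0.02130 mg/L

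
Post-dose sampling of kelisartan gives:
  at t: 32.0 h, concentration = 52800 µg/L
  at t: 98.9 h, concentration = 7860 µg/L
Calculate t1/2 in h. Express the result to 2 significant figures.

k = ln(C₁/C₂) / (t₂ − t₁) = ln(52800/7860) / (98.9 − 32.0)
  = 1.905 / 66.90 = 0.02848 h⁻¹
t½ = ln2 / k = 0.693147 / 0.02848 = 24.34 h

24 h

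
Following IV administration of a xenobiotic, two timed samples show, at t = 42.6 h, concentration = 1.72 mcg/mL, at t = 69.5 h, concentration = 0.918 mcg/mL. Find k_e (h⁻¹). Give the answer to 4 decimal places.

k = ln(C₁/C₂) / (t₂ − t₁) = ln(1.72/0.918) / (69.5 − 42.6)
  = 0.6279 / 26.90 = 0.02334 h⁻¹

0.0233 h⁻¹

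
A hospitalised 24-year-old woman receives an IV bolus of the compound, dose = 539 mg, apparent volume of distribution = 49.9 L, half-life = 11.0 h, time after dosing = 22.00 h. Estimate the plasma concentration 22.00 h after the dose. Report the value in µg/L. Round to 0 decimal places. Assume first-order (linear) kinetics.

2700 µg/L

C₀ = Dose / Vd = 539.0 / 49.9 = 10.80 mg/L
k = ln2 / t½ = 0.693147 / 11.0 = 0.06301 h⁻¹
t / t½ = 22.00 / 11.0 = 2 half-lives
C = C₀ × (1/2)^2 = 10.80 × 0.2500 = 2.700 mg/L
Convert: 2.700 mg/L × 1000 = 2700 µg/L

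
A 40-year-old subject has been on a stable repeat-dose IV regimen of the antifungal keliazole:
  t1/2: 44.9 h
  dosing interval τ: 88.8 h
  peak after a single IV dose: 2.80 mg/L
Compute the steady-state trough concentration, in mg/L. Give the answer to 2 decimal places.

0.95 mg/L

k = ln2 / t½ = 0.693147 / 44.9 = 0.01544 h⁻¹
e^(−kτ) = e^(−0.01544 × 88.8) = 0.2538
Accumulation ratio R = 1 / (1 − e^(−kτ)) = 1 / (1 − 0.2538) = 1.340
Steady-state trough = C₀ × R × e^(−kτ) = 2.80 × 1.340 × 0.2538 = 0.9523 mg/L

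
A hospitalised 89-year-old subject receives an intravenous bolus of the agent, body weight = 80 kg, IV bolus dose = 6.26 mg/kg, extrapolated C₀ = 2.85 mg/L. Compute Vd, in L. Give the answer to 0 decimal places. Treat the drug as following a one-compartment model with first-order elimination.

176 L

Dose = 6.26 × 80 = 500.8 mg
Vd = Dose / C₀ = 500.8 / 2.85 = 175.7 L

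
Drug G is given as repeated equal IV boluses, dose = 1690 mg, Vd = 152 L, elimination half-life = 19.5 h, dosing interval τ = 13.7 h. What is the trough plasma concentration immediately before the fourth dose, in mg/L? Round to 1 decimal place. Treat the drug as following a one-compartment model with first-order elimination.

C₀ per dose = Dose / Vd = 1690 / 152 = 11.12 mg/L
k = ln2 / t½ = 0.693147 / 19.5 = 0.03555 h⁻¹
Fraction remaining after one interval: r = e^(−kτ) = e^(−0.03555 × 13.7) = 0.6144
Before dose 4, 3 doses have been given (aged 1τ, 2τ, 3τ).
C_trough = C₀ × (r + r² + … + r^3) = C₀ × r(1−r^3)/(1−r)
        = 11.12 × 0.6144 × (1 − 0.2319) / (1 − 0.6144) = 13.61 mg/L

13.6 mg/L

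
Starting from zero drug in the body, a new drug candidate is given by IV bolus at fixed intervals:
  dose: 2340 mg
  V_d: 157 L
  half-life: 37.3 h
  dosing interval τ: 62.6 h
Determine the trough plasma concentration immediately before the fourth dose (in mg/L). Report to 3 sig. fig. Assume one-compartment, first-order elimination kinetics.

6.57 mg/L

C₀ per dose = Dose / Vd = 2340 / 157 = 14.90 mg/L
k = ln2 / t½ = 0.693147 / 37.3 = 0.01858 h⁻¹
Fraction remaining after one interval: r = e^(−kτ) = e^(−0.01858 × 62.6) = 0.3125
Before dose 4, 3 doses have been given (aged 1τ, 2τ, 3τ).
C_trough = C₀ × (r + r² + … + r^3) = C₀ × r(1−r^3)/(1−r)
        = 14.90 × 0.3125 × (1 − 0.03052) / (1 − 0.3125) = 6.566 mg/L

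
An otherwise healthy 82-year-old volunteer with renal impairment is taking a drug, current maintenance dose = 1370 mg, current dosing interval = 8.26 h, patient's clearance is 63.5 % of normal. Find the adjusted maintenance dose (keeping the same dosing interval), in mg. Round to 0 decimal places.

870 mg

To keep the same average steady-state level, dosing rate must scale with clearance.
CL ratio = 63.5 / 100 = 0.6350
New dose (same interval) = 1370 × 0.6350 = 870.0 mg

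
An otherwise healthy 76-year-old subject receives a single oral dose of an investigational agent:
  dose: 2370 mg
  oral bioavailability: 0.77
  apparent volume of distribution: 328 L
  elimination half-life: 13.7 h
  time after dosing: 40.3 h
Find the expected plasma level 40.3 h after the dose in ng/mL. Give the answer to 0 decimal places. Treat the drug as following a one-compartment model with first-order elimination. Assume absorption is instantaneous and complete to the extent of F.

Amount reaching circulation = F × Dose = 0.77 × 2370 = 1825 mg
C₀ = F·Dose / Vd = 1825 / 328 = 5.564 mg/L
k = ln2 / t½ = 0.693147 / 13.7 = 0.05059 h⁻¹
C = C₀ · e^(−k·t) = 5.564 × e^(−0.05059 × 40.3)
  = 5.564 × 0.1302 = 0.7244 mg/L
Convert: 0.7244 mg/L × 1000 = 724.4 ng/mL

724 ng/mL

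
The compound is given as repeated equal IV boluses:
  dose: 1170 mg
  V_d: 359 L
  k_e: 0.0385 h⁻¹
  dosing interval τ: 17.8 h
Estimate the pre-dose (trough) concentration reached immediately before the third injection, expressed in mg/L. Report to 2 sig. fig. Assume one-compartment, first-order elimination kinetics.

C₀ per dose = Dose / Vd = 1170 / 359 = 3.259 mg/L
Fraction remaining after one interval: r = e^(−kτ) = e^(−0.03850 × 17.8) = 0.5039
Before dose 3, 2 doses have been given (aged 1τ, 2τ).
C_trough = C₀ × (r + r²) = 3.259 × (0.5039 + 0.2539) = 2.470 mg/L

2.5 mg/L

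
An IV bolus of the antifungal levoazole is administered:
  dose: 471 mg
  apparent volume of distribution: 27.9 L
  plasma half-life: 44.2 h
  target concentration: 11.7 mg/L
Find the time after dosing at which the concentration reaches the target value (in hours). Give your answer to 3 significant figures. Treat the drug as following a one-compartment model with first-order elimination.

23.4 h

C₀ = Dose / Vd = 471.0 / 27.9 = 16.88 mg/L
k = ln2 / t½ = 0.693147 / 44.2 = 0.01568 h⁻¹
t = ln(C₀ / C) / k = ln(16.88 / 11.7) / 0.01568
  = ln(1.443) / 0.01568 = 0.3667 / 0.01568 = 23.39 h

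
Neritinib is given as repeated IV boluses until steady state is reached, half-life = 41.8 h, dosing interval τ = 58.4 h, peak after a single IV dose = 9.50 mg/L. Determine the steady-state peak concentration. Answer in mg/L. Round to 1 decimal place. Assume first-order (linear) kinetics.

k = ln2 / t½ = 0.693147 / 41.8 = 0.01658 h⁻¹
e^(−kτ) = e^(−0.01658 × 58.4) = 0.3797
Accumulation ratio R = 1 / (1 − e^(−kτ)) = 1 / (1 − 0.3797) = 1.612
Steady-state peak = C₀ × R = 9.50 × 1.612 = 15.31 mg/L

15.3 mg/L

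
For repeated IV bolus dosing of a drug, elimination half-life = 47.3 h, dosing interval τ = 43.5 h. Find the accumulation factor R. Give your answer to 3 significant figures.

2.12

k = ln2 / t½ = 0.693147 / 47.3 = 0.01465 h⁻¹
e^(−kτ) = e^(−0.01465 × 43.5) = 0.5287
Accumulation ratio R = 1 / (1 − e^(−kτ)) = 1 / (1 − 0.5287) = 2.122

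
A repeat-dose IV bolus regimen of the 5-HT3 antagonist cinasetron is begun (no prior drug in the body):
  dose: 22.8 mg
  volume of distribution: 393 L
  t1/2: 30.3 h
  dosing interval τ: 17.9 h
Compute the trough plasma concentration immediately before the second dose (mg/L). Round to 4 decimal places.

0.0385 mg/L

C₀ per dose = Dose / Vd = 22.8 / 393 = 0.05802 mg/L
k = ln2 / t½ = 0.693147 / 30.3 = 0.02288 h⁻¹
Fraction remaining after one interval: r = e^(−kτ) = e^(−0.02288 × 17.9) = 0.6639
Before dose 2, 1 dose has been given (aged 1τ).
C_trough = C₀ × r = 0.05802 × 0.6639 = 0.03852 mg/L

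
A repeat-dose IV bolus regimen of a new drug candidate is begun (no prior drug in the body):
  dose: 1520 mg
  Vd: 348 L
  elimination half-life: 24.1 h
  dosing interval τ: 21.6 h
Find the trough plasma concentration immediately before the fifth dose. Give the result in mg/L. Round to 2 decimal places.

4.65 mg/L

C₀ per dose = Dose / Vd = 1520 / 348 = 4.368 mg/L
k = ln2 / t½ = 0.693147 / 24.1 = 0.02876 h⁻¹
Fraction remaining after one interval: r = e^(−kτ) = e^(−0.02876 × 21.6) = 0.5373
Before dose 5, 4 doses have been given (aged 1τ, 2τ, 3τ, 4τ).
C_trough = C₀ × (r + r² + … + r^4) = C₀ × r(1−r^4)/(1−r)
        = 4.368 × 0.5373 × (1 − 0.08334) / (1 − 0.5373) = 4.650 mg/L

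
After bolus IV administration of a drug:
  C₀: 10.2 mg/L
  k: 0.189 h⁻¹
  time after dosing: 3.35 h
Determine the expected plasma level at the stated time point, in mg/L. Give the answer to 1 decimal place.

C = C₀ · e^(−k·t) = 10.20 × e^(−0.1890 × 3.35)
  = 10.20 × 0.5309 = 5.415 mg/L

5.4 mg/L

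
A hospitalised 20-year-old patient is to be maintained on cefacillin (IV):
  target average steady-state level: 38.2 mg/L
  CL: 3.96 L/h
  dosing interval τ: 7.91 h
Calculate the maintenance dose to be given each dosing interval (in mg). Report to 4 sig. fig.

1197 mg

At steady state, Dose/τ = Css × CL.
Dose = Css × CL × τ = 38.2 × 3.960 × 7.91 = 1197 mg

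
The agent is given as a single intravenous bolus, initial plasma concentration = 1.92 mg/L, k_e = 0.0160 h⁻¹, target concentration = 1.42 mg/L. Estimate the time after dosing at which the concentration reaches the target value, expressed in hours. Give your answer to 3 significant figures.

18.9 h

t = ln(C₀ / C) / k = ln(1.920 / 1.42) / 0.01600
  = ln(1.352) / 0.01600 = 0.3016 / 0.01600 = 18.85 h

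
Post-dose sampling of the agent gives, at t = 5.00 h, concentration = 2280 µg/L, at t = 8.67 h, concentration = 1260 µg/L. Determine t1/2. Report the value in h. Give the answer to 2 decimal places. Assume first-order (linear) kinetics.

k = ln(C₁/C₂) / (t₂ − t₁) = ln(2280/1260) / (8.67 − 5.00)
  = 0.5931 / 3.670 = 0.1616 h⁻¹
t½ = ln2 / k = 0.693147 / 0.1616 = 4.289 h

4.29 h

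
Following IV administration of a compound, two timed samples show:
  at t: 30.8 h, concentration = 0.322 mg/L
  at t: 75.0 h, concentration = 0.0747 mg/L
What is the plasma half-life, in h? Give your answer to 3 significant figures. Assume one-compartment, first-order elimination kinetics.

21.0 h

k = ln(C₁/C₂) / (t₂ − t₁) = ln(0.322/0.0747) / (75.0 − 30.8)
  = 1.461 / 44.20 = 0.03305 h⁻¹
t½ = ln2 / k = 0.693147 / 0.03305 = 20.97 h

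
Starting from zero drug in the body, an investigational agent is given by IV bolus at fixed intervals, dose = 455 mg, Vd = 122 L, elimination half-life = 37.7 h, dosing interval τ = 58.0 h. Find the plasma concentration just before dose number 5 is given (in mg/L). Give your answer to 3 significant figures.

1.93 mg/L

C₀ per dose = Dose / Vd = 455 / 122 = 3.730 mg/L
k = ln2 / t½ = 0.693147 / 37.7 = 0.01839 h⁻¹
Fraction remaining after one interval: r = e^(−kτ) = e^(−0.01839 × 58.0) = 0.3442
Before dose 5, 4 doses have been given (aged 1τ, 2τ, 3τ, 4τ).
C_trough = C₀ × (r + r² + … + r^4) = C₀ × r(1−r^4)/(1−r)
        = 3.730 × 0.3442 × (1 − 0.01404) / (1 − 0.3442) = 1.930 mg/L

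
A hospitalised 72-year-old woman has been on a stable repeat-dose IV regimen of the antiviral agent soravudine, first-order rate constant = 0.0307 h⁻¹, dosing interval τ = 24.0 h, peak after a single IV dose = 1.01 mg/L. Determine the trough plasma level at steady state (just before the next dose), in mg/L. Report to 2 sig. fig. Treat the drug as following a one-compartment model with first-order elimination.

0.93 mg/L

e^(−kτ) = e^(−0.03070 × 24.0) = 0.4786
Accumulation ratio R = 1 / (1 − e^(−kτ)) = 1 / (1 − 0.4786) = 1.918
Steady-state trough = C₀ × R × e^(−kτ) = 1.01 × 1.918 × 0.4786 = 0.9271 mg/L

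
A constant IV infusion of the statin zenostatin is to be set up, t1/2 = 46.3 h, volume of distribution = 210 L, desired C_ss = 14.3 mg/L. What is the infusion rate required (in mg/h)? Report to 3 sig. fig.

k = ln2 / t½ = 0.693147 / 46.3 = 0.01497 h⁻¹
CL = k × Vd = 0.01497 × 210 = 3.144 L/h
At steady state, infusion rate R₀ = Css × CL = 14.3 × 3.144 = 44.96 mg/h

45.0 mg/h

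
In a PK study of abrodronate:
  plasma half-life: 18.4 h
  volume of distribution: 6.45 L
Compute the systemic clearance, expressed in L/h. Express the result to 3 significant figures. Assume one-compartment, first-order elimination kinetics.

k = ln2 / t½ = 0.693147 / 18.4 = 0.03767 h⁻¹
CL = k × Vd = 0.03767 × 6.45 = 0.2430 L/h

0.243 L/h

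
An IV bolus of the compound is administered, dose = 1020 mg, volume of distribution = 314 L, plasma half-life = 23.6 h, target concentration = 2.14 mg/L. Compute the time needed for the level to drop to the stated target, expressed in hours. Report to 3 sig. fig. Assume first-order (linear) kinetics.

C₀ = Dose / Vd = 1020 / 314 = 3.248 mg/L
k = ln2 / t½ = 0.693147 / 23.6 = 0.02937 h⁻¹
t = ln(C₀ / C) / k = ln(3.248 / 2.14) / 0.02937
  = ln(1.518) / 0.02937 = 0.4174 / 0.02937 = 14.21 h

14.2 h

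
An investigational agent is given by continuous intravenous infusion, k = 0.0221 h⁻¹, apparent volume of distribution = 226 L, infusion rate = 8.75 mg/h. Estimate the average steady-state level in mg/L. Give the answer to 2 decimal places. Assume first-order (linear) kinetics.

CL = k × Vd = 0.02210 × 226 = 4.995 L/h
At steady state Css = R₀ / CL = 8.75 / 4.995 = 1.752 mg/L

1.75 mg/L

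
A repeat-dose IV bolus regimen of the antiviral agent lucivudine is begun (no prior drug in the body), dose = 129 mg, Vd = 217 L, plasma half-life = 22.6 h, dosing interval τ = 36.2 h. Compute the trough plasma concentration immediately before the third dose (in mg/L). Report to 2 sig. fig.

0.26 mg/L

C₀ per dose = Dose / Vd = 129 / 217 = 0.5945 mg/L
k = ln2 / t½ = 0.693147 / 22.6 = 0.03067 h⁻¹
Fraction remaining after one interval: r = e^(−kτ) = e^(−0.03067 × 36.2) = 0.3295
Before dose 3, 2 doses have been given (aged 1τ, 2τ).
C_trough = C₀ × (r + r²) = 0.5945 × (0.3295 + 0.1086) = 0.2605 mg/L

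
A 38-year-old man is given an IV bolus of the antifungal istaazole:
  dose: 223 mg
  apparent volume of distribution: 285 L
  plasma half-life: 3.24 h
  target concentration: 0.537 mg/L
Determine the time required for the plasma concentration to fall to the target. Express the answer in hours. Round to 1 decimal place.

1.8 h

C₀ = Dose / Vd = 223.0 / 285 = 0.7825 mg/L
k = ln2 / t½ = 0.693147 / 3.24 = 0.2139 h⁻¹
t = ln(C₀ / C) / k = ln(0.7825 / 0.537) / 0.2139
  = ln(1.457) / 0.2139 = 0.3764 / 0.2139 = 1.760 h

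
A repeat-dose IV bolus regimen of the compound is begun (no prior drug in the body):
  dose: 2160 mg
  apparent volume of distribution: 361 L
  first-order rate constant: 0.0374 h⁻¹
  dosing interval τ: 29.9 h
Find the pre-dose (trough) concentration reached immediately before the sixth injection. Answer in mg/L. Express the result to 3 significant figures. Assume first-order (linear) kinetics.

2.89 mg/L

C₀ per dose = Dose / Vd = 2160 / 361 = 5.983 mg/L
Fraction remaining after one interval: r = e^(−kτ) = e^(−0.03740 × 29.9) = 0.3268
Before dose 6, 5 doses have been given (aged 1τ, 2τ, 3τ, 4τ, 5τ).
C_trough = C₀ × (r + r² + … + r^5) = C₀ × r(1−r^5)/(1−r)
        = 5.983 × 0.3268 × (1 − 0.003727) / (1 − 0.3268) = 2.894 mg/L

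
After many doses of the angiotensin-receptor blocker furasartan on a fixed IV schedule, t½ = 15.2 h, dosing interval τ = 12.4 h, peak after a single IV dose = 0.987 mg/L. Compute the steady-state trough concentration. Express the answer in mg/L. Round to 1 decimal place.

1.3 mg/L

k = ln2 / t½ = 0.693147 / 15.2 = 0.04560 h⁻¹
e^(−kτ) = e^(−0.04560 × 12.4) = 0.5681
Accumulation ratio R = 1 / (1 − e^(−kτ)) = 1 / (1 − 0.5681) = 2.315
Steady-state trough = C₀ × R × e^(−kτ) = 0.987 × 2.315 × 0.5681 = 1.298 mg/L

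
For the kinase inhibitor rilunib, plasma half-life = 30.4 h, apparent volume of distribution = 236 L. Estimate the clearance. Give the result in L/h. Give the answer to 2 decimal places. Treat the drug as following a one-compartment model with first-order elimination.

5.38 L/h

k = ln2 / t½ = 0.693147 / 30.4 = 0.02280 h⁻¹
CL = k × Vd = 0.02280 × 236 = 5.381 L/h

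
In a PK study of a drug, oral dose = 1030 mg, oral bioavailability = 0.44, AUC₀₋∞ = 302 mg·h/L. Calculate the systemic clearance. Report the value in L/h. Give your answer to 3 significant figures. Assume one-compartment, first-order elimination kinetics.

1.50 L/h

CL = F·Dose / AUC = 0.44 × 1030 / 302 = 1.501 L/h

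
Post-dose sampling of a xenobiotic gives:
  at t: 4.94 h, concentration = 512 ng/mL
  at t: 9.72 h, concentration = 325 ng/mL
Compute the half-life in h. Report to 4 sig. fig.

k = ln(C₁/C₂) / (t₂ − t₁) = ln(512/325) / (9.72 − 4.94)
  = 0.4545 / 4.780 = 0.09508 h⁻¹
t½ = ln2 / k = 0.693147 / 0.09508 = 7.290 h

7.290 h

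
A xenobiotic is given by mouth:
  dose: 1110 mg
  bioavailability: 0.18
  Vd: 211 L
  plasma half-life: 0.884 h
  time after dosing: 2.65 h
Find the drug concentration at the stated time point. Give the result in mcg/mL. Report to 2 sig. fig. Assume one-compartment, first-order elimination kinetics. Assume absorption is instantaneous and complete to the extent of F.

Amount reaching circulation = F × Dose = 0.18 × 1110 = 199.8 mg
C₀ = F·Dose / Vd = 199.8 / 211 = 0.9469 mg/L
k = ln2 / t½ = 0.693147 / 0.884 = 0.7841 h⁻¹
C = C₀ · e^(−k·t) = 0.9469 × e^(−0.7841 × 2.65)
  = 0.9469 × 0.1252 = 0.1186 mg/L
(0.1186 mg/L = 0.1186 mcg/mL)

0.12 mcg/mL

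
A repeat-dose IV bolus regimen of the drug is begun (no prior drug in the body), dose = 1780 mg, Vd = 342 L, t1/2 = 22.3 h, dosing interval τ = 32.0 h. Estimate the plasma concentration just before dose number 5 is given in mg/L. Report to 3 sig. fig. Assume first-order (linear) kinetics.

3.00 mg/L

C₀ per dose = Dose / Vd = 1780 / 342 = 5.205 mg/L
k = ln2 / t½ = 0.693147 / 22.3 = 0.03108 h⁻¹
Fraction remaining after one interval: r = e^(−kτ) = e^(−0.03108 × 32.0) = 0.3699
Before dose 5, 4 doses have been given (aged 1τ, 2τ, 3τ, 4τ).
C_trough = C₀ × (r + r² + … + r^4) = C₀ × r(1−r^4)/(1−r)
        = 5.205 × 0.3699 × (1 − 0.01872) / (1 − 0.3699) = 2.998 mg/L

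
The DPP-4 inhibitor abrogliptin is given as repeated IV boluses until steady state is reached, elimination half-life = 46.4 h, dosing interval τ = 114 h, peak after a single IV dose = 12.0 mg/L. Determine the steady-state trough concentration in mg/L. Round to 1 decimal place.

2.7 mg/L

k = ln2 / t½ = 0.693147 / 46.4 = 0.01494 h⁻¹
e^(−kτ) = e^(−0.01494 × 114) = 0.1821
Accumulation ratio R = 1 / (1 − e^(−kτ)) = 1 / (1 − 0.1821) = 1.223
Steady-state trough = C₀ × R × e^(−kτ) = 12.0 × 1.223 × 0.1821 = 2.672 mg/L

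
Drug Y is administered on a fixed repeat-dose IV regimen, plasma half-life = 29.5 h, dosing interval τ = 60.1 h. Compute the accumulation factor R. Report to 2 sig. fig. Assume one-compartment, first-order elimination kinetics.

1.3

k = ln2 / t½ = 0.693147 / 29.5 = 0.02350 h⁻¹
e^(−kτ) = e^(−0.02350 × 60.1) = 0.2436
Accumulation ratio R = 1 / (1 − e^(−kτ)) = 1 / (1 − 0.2436) = 1.322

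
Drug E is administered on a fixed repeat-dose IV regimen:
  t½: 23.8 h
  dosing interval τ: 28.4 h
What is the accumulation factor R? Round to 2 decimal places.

1.78

k = ln2 / t½ = 0.693147 / 23.8 = 0.02912 h⁻¹
e^(−kτ) = e^(−0.02912 × 28.4) = 0.4374
Accumulation ratio R = 1 / (1 − e^(−kτ)) = 1 / (1 − 0.4374) = 1.777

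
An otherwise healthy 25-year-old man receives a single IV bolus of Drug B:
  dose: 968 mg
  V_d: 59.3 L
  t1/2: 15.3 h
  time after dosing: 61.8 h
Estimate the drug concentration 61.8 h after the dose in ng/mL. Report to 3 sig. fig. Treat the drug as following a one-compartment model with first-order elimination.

C₀ = Dose / Vd = 968.0 / 59.3 = 16.32 mg/L
k = ln2 / t½ = 0.693147 / 15.3 = 0.04530 h⁻¹
C = C₀ · e^(−k·t) = 16.32 × e^(−0.04530 × 61.8)
  = 16.32 × 0.06084 = 0.9929 mg/L
Convert: 0.9929 mg/L × 1000 = 992.9 ng/mL

993 ng/mL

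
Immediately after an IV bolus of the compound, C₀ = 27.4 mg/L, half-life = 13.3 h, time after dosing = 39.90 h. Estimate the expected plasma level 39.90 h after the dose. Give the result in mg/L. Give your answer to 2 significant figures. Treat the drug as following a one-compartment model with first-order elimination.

3.4 mg/L

k = ln2 / t½ = 0.693147 / 13.3 = 0.05212 h⁻¹
t / t½ = 39.90 / 13.3 = 3 half-lives
C = C₀ × (1/2)^3 = 27.40 × 0.1250 = 3.425 mg/L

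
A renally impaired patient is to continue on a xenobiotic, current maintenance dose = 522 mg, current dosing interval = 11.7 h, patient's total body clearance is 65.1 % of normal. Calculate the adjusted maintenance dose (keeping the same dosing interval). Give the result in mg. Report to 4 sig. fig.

339.8 mg

To keep the same average steady-state level, dosing rate must scale with clearance.
CL ratio = 65.1 / 100 = 0.6510
New dose (same interval) = 522 × 0.6510 = 339.8 mg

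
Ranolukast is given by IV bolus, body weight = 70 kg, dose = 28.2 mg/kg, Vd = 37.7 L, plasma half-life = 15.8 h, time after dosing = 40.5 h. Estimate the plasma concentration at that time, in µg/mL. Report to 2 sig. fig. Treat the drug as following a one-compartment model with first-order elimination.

Total dose = 28.2 × 70 = 1974 mg
C₀ = Dose / Vd = 1974 / 37.7 = 52.36 mg/L
k = ln2 / t½ = 0.693147 / 15.8 = 0.04387 h⁻¹
C = C₀ · e^(−k·t) = 52.36 × e^(−0.04387 × 40.5)
  = 52.36 × 0.1692 = 8.859 mg/L
(8.859 mg/L = 8.859 µg/mL)

8.9 µg/mL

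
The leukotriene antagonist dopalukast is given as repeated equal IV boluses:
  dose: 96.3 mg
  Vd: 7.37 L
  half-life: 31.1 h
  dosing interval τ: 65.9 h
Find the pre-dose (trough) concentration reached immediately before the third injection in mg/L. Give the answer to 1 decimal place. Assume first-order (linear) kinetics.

C₀ per dose = Dose / Vd = 96.3 / 7.37 = 13.07 mg/L
k = ln2 / t½ = 0.693147 / 31.1 = 0.02229 h⁻¹
Fraction remaining after one interval: r = e^(−kτ) = e^(−0.02229 × 65.9) = 0.2302
Before dose 3, 2 doses have been given (aged 1τ, 2τ).
C_trough = C₀ × (r + r²) = 13.07 × (0.2302 + 0.05299) = 3.701 mg/L

3.7 mg/L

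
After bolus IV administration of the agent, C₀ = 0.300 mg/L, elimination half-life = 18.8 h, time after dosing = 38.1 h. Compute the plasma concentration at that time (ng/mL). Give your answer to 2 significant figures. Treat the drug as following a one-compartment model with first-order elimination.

74 ng/mL

k = ln2 / t½ = 0.693147 / 18.8 = 0.03687 h⁻¹
C = C₀ · e^(−k·t) = 0.3000 × e^(−0.03687 × 38.1)
  = 0.3000 × 0.2454 = 0.07362 mg/L
Convert: 0.07362 mg/L × 1000 = 73.62 ng/mL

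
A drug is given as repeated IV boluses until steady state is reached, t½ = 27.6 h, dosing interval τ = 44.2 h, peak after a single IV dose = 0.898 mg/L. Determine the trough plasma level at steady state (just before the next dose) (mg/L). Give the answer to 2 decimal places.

0.44 mg/L

k = ln2 / t½ = 0.693147 / 27.6 = 0.02511 h⁻¹
e^(−kτ) = e^(−0.02511 × 44.2) = 0.3296
Accumulation ratio R = 1 / (1 − e^(−kτ)) = 1 / (1 − 0.3296) = 1.492
Steady-state trough = C₀ × R × e^(−kτ) = 0.898 × 1.492 × 0.3296 = 0.4416 mg/L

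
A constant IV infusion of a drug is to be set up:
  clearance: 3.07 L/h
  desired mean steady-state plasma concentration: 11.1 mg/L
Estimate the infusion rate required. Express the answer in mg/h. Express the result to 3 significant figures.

34.1 mg/h

At steady state, infusion rate R₀ = Css × CL = 11.1 × 3.070 = 34.08 mg/h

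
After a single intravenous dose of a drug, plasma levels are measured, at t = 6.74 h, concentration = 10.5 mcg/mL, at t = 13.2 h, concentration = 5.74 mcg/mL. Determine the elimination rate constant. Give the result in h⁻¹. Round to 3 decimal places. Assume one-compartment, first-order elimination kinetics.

k = ln(C₁/C₂) / (t₂ − t₁) = ln(10.5/5.74) / (13.2 − 6.74)
  = 0.6039 / 6.460 = 0.09348 h⁻¹

0.093 h⁻¹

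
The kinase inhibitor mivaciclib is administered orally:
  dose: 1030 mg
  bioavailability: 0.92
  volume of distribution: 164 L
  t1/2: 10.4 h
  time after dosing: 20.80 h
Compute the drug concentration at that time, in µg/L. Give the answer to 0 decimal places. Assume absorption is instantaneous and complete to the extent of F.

1445 µg/L

Amount reaching circulation = F × Dose = 0.92 × 1030 = 947.6 mg
C₀ = F·Dose / Vd = 947.6 / 164 = 5.778 mg/L
k = ln2 / t½ = 0.693147 / 10.4 = 0.06665 h⁻¹
t / t½ = 20.80 / 10.4 = 2 half-lives
C = C₀ × (1/2)^2 = 5.778 × 0.2500 = 1.445 mg/L
Convert: 1.445 mg/L × 1000 = 1445 µg/L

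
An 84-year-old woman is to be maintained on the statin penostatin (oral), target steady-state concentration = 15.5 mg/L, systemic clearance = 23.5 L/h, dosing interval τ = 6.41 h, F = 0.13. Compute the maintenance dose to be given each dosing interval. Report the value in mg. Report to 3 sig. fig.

18000 mg

At steady state, F × (Dose/τ) = Css × CL.
Dose = Css × CL × τ / F = 15.5 × 23.50 × 6.41 / 0.13 = 17960 mg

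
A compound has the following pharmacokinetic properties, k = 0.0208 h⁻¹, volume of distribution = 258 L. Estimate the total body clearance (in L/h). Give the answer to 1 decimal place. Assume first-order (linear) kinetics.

CL = k × Vd = 0.0208 × 258 = 5.366 L/h

5.4 L/h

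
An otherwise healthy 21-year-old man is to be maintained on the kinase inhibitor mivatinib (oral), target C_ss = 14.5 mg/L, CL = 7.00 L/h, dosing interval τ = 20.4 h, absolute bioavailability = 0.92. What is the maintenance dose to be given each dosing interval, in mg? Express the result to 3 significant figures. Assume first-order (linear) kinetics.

At steady state, F × (Dose/τ) = Css × CL.
Dose = Css × CL × τ / F = 14.5 × 7.000 × 20.4 / 0.92 = 2251 mg

2250 mg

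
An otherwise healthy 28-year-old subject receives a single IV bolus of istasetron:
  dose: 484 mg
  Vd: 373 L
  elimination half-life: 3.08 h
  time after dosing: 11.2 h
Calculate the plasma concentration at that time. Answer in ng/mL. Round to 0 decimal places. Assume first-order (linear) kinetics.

104 ng/mL

C₀ = Dose / Vd = 484.0 / 373 = 1.298 mg/L
k = ln2 / t½ = 0.693147 / 3.08 = 0.2250 h⁻¹
C = C₀ · e^(−k·t) = 1.298 × e^(−0.2250 × 11.2)
  = 1.298 × 0.08046 = 0.1044 mg/L
Convert: 0.1044 mg/L × 1000 = 104.4 ng/mL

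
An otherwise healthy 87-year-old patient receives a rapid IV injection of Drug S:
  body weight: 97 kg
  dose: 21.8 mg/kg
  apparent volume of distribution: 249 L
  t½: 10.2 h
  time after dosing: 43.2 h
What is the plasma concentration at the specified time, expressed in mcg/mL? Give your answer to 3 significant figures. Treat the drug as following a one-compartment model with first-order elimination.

0.451 mcg/mL

Total dose = 21.8 × 97 = 2115 mg
C₀ = Dose / Vd = 2115 / 249 = 8.494 mg/L
k = ln2 / t½ = 0.693147 / 10.2 = 0.06796 h⁻¹
C = C₀ · e^(−k·t) = 8.494 × e^(−0.06796 × 43.2)
  = 8.494 × 0.05308 = 0.4509 mg/L
(0.4509 mg/L = 0.4509 mcg/mL)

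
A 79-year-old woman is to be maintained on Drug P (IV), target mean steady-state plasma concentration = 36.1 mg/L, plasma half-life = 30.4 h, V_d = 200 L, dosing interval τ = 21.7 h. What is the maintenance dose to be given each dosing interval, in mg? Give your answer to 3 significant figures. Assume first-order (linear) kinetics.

k = ln2 / t½ = 0.693147 / 30.4 = 0.02280 h⁻¹
CL = k × Vd = 0.02280 × 200 = 4.560 L/h
At steady state, Dose/τ = Css × CL.
Dose = Css × CL × τ = 36.1 × 4.560 × 21.7 = 3572 mg

3570 mg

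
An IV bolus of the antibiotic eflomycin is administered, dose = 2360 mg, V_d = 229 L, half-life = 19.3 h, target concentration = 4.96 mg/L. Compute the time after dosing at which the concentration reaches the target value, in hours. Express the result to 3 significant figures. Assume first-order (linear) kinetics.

C₀ = Dose / Vd = 2360 / 229 = 10.31 mg/L
k = ln2 / t½ = 0.693147 / 19.3 = 0.03591 h⁻¹
t = ln(C₀ / C) / k = ln(10.31 / 4.96) / 0.03591
  = ln(2.079) / 0.03591 = 0.7319 / 0.03591 = 20.38 h

20.4 h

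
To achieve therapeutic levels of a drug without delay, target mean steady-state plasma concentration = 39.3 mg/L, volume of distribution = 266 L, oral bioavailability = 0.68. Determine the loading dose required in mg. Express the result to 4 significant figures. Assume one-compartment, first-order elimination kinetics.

LD = Css × Vd / F = 39.3 × 266 / 0.68 = 15370 mg

15370 mg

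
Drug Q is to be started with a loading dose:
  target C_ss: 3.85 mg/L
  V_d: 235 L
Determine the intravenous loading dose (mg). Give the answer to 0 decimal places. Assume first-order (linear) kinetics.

LD = Css × Vd = 3.85 × 235 = 904.8 mg

905 mg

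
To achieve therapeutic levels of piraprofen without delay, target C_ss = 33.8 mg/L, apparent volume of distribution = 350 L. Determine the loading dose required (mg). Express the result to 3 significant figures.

LD = Css × Vd = 33.8 × 350 = 11830 mg

11800 mg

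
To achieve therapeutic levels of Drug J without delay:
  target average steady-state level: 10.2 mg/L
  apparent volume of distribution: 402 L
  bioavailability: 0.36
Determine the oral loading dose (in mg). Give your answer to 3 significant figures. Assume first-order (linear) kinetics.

11400 mg

LD = Css × Vd / F = 10.2 × 402 / 0.36 = 11390 mg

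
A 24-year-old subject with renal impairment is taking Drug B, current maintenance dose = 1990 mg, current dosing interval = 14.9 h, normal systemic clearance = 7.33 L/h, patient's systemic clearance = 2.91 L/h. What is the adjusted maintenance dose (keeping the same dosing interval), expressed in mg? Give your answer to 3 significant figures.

790 mg

To keep the same average steady-state level, dosing rate must scale with clearance.
CL ratio = 2.91 / 7.33 = 0.3970
New dose (same interval) = 1990 × 0.3970 = 790.0 mg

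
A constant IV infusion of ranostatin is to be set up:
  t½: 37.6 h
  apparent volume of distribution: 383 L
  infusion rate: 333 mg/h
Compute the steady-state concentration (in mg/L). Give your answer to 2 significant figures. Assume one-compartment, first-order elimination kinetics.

47 mg/L

k = ln2 / t½ = 0.693147 / 37.6 = 0.01843 h⁻¹
CL = k × Vd = 0.01843 × 383 = 7.059 L/h
At steady state Css = R₀ / CL = 333 / 7.059 = 47.17 mg/L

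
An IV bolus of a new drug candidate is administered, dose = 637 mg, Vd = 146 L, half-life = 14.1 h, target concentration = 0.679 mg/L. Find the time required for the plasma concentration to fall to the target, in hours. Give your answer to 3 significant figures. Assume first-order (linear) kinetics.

C₀ = Dose / Vd = 637.0 / 146 = 4.363 mg/L
k = ln2 / t½ = 0.693147 / 14.1 = 0.04916 h⁻¹
t = ln(C₀ / C) / k = ln(4.363 / 0.679) / 0.04916
  = ln(6.426) / 0.04916 = 1.860 / 0.04916 = 37.84 h

37.8 h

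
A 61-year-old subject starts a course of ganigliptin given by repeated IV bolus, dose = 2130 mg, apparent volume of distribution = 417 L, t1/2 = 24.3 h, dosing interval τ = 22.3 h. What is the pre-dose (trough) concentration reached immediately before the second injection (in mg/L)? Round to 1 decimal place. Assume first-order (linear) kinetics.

2.7 mg/L

C₀ per dose = Dose / Vd = 2130 / 417 = 5.108 mg/L
k = ln2 / t½ = 0.693147 / 24.3 = 0.02852 h⁻¹
Fraction remaining after one interval: r = e^(−kτ) = e^(−0.02852 × 22.3) = 0.5294
Before dose 2, 1 dose has been given (aged 1τ).
C_trough = C₀ × r = 5.108 × 0.5294 = 2.704 mg/L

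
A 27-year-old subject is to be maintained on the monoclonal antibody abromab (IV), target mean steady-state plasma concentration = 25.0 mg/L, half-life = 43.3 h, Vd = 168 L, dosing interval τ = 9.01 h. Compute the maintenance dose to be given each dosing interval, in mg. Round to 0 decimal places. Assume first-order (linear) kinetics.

606 mg

k = ln2 / t½ = 0.693147 / 43.3 = 0.01601 h⁻¹
CL = k × Vd = 0.01601 × 168 = 2.690 L/h
At steady state, Dose/τ = Css × CL.
Dose = Css × CL × τ = 25.0 × 2.690 × 9.01 = 605.9 mg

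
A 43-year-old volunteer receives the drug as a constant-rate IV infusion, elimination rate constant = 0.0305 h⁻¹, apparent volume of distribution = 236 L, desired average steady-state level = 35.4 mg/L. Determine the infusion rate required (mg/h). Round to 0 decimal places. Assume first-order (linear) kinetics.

CL = k × Vd = 0.03050 × 236 = 7.198 L/h
At steady state, infusion rate R₀ = Css × CL = 35.4 × 7.198 = 254.8 mg/h

255 mg/h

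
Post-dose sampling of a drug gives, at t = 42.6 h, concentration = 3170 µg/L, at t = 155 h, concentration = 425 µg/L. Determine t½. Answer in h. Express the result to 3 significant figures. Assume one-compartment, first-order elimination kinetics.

38.8 h

k = ln(C₁/C₂) / (t₂ − t₁) = ln(3170/425) / (155 − 42.6)
  = 2.009 / 112.4 = 0.01787 h⁻¹
t½ = ln2 / k = 0.693147 / 0.01787 = 38.79 h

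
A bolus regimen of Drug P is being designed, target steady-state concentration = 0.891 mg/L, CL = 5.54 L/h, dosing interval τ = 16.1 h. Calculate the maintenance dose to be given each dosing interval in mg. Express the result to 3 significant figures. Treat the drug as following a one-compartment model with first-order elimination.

At steady state, Dose/τ = Css × CL.
Dose = Css × CL × τ = 0.891 × 5.540 × 16.1 = 79.47 mg

79.5 mg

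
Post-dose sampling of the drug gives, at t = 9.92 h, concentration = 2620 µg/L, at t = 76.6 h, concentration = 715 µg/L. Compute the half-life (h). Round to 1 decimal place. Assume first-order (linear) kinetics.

35.6 h

k = ln(C₁/C₂) / (t₂ − t₁) = ln(2620/715) / (76.6 − 9.92)
  = 1.299 / 66.68 = 0.01948 h⁻¹
t½ = ln2 / k = 0.693147 / 0.01948 = 35.58 h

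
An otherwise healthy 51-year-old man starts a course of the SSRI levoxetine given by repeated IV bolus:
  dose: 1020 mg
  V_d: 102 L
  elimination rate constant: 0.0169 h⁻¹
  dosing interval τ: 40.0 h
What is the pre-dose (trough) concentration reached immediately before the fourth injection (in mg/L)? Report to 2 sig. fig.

C₀ per dose = Dose / Vd = 1020 / 102 = 10.00 mg/L
Fraction remaining after one interval: r = e^(−kτ) = e^(−0.01690 × 40.0) = 0.5086
Before dose 4, 3 doses have been given (aged 1τ, 2τ, 3τ).
C_trough = C₀ × (r + r² + … + r^3) = C₀ × r(1−r^3)/(1−r)
        = 10.00 × 0.5086 × (1 − 0.1316) / (1 − 0.5086) = 8.988 mg/L

9.0 mg/L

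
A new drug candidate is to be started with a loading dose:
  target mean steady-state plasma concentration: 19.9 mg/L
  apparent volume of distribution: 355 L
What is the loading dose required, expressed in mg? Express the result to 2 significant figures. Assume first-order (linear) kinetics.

7100 mg

LD = Css × Vd = 19.9 × 355 = 7065 mg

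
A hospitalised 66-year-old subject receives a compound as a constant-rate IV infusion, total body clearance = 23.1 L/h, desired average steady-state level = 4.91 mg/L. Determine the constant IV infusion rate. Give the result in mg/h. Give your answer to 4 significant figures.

113.4 mg/h

At steady state, infusion rate R₀ = Css × CL = 4.91 × 23.10 = 113.4 mg/h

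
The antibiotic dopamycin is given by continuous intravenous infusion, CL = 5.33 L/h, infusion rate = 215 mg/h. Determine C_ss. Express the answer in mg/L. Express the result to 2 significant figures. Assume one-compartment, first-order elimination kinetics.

At steady state Css = R₀ / CL = 215 / 5.330 = 40.34 mg/L

40 mg/L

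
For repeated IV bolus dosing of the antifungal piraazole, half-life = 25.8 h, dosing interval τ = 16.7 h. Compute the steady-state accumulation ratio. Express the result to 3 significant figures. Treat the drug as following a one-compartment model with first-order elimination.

k = ln2 / t½ = 0.693147 / 25.8 = 0.02687 h⁻¹
e^(−kτ) = e^(−0.02687 × 16.7) = 0.6384
Accumulation ratio R = 1 / (1 − e^(−kτ)) = 1 / (1 − 0.6384) = 2.765

2.77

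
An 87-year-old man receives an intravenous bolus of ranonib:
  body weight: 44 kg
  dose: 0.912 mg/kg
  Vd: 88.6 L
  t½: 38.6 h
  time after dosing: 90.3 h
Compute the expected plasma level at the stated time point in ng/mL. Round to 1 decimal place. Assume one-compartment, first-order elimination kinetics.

Total dose = 0.912 × 44 = 40.13 mg
C₀ = Dose / Vd = 40.13 / 88.6 = 0.4529 mg/L
k = ln2 / t½ = 0.693147 / 38.6 = 0.01796 h⁻¹
C = C₀ · e^(−k·t) = 0.4529 × e^(−0.01796 × 90.3)
  = 0.4529 × 0.1975 = 0.08945 mg/L
Convert: 0.08945 mg/L × 1000 = 89.45 ng/mL

89.5 ng/mL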